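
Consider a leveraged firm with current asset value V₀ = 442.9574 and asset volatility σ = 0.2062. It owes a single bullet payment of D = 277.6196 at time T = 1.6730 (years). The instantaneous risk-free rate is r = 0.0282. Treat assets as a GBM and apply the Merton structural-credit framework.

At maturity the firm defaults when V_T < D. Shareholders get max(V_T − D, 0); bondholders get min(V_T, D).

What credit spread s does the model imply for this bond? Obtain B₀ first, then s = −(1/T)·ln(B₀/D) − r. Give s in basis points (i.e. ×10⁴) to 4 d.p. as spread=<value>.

spread=21.0382

d₁ = [ln(V₀/D) + (r + σ²/2)T] / (σ√T)
   = [ln(442.9574/277.6196) + (0.0282 + 0.5·0.2062²)·1.6730] / (0.2062·√1.6730)
   = [0.467222 + 0.082745] / 0.266708 = 2.062054
d₂ = d₁ − σ√T = 2.062054 − 0.266708 = 1.795346
N(d₁) = 0.980399,  N(d₂) = 0.963701,  e^(−rT) = 0.953917
E₀ = V₀·N(d₁) − D·e^(−rT)·N(d₂)
   = 442.9574·0.980399 − 277.6196·0.953917·0.963701 = 179.061808
B₀ = V₀ − E₀ = 442.9574 − 179.061808 = 263.895592
spread = −(1/T)·ln(B₀/D) − r = −(1/1.6730)·ln(263.895592/277.6196) − 0.0282 = 0.00210382
in basis points: 0.00210382 × 10⁴ = 21.0382 bp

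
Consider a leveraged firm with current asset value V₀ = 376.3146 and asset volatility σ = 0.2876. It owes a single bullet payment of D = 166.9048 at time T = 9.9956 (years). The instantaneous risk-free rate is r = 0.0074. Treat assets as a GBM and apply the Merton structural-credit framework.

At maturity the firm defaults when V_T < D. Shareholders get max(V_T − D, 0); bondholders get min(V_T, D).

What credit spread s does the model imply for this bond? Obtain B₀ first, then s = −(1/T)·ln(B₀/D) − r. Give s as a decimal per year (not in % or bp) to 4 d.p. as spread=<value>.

spread=0.0123

d₁ = [ln(V₀/D) + (r + σ²/2)T] / (σ√T)
   = [ln(376.3146/166.9048) + (0.0074 + 0.5·0.2876²)·9.9956] / (0.2876·√9.9956)
   = [0.813002 + 0.487354] / 0.909271 = 1.430109
d₂ = d₁ − σ√T = 1.430109 − 0.909271 = 0.520838
N(d₁) = 0.923657,  N(d₂) = 0.698760,  e^(−rT) = 0.928702
E₀ = V₀·N(d₁) − D·e^(−rT)·N(d₂)
   = 376.3146·0.923657 − 166.9048·0.928702·0.698760 = 239.274471
B₀ = V₀ − E₀ = 376.3146 − 239.274471 = 137.040129
spread = −(1/T)·ln(B₀/D) − r = −(1/9.9956)·ln(137.040129/166.9048) − 0.0074 = 0.01232366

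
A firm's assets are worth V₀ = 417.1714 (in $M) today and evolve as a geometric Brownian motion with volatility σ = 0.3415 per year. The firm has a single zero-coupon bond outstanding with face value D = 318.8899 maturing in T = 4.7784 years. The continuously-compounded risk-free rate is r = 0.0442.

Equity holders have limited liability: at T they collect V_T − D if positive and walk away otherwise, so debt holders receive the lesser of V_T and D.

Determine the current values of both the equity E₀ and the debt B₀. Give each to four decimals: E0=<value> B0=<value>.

E0=196.0742 B0=221.0972

d₁ = [ln(V₀/D) + (r + σ²/2)T] / (σ√T)
   = [ln(417.1714/318.8899) + (0.0442 + 0.5·0.3415²)·4.7784] / (0.3415·√4.7784)
   = [0.268651 + 0.489839] / 0.746504 = 1.016057
d₂ = d₁ − σ√T = 1.016057 − 0.746504 = 0.269553
N(d₁) = 0.845199,  N(d₂) = 0.606248,  e^(−rT) = 0.809608
E₀ = V₀·N(d₁) − D·e^(−rT)·N(d₂)
   = 417.1714·0.845199 − 318.8899·0.809608·0.606248 = 196.074247
B₀ = V₀ − E₀ = 417.1714 − 196.074247 = 221.097153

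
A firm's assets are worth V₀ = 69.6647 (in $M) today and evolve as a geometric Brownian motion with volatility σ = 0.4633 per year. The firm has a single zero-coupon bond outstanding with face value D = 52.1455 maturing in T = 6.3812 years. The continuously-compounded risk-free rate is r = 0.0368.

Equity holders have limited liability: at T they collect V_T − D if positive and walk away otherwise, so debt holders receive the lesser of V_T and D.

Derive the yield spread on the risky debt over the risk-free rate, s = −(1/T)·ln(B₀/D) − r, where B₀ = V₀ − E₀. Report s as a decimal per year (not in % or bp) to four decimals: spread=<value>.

d₁ = [ln(V₀/D) + (r + σ²/2)T] / (σ√T)
   = [ln(69.6647/52.1455) + (0.0368 + 0.5·0.4633²)·6.3812] / (0.4633·√6.3812)
   = [0.289656 + 0.919681] / 1.170344 = 1.033317
d₂ = d₁ − σ√T = 1.033317 − 1.170344 = -0.137027
N(d₁) = 0.849272,  N(d₂) = 0.445505,  e^(−rT) = 0.790707
E₀ = V₀·N(d₁) − D·e^(−rT)·N(d₂)
   = 69.6647·0.849272 − 52.1455·0.790707·0.445505 = 40.795331
B₀ = V₀ − E₀ = 69.6647 − 40.795331 = 28.869369
spread = −(1/T)·ln(B₀/D) − r = −(1/6.3812)·ln(28.869369/52.1455) − 0.0368 = 0.05585605

spread=0.0559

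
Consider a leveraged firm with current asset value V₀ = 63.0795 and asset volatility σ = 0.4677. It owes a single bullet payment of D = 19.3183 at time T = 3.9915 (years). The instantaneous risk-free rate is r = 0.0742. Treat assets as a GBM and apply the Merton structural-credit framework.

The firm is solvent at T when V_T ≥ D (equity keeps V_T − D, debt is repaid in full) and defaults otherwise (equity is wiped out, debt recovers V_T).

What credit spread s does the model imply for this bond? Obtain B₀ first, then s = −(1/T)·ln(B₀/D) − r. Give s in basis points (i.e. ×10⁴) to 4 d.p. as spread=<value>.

d₁ = [ln(V₀/D) + (r + σ²/2)T] / (σ√T)
   = [ln(63.0795/19.3183) + (0.0742 + 0.5·0.4677²)·3.9915] / (0.4677·√3.9915)
   = [1.183343 + 0.732726] / 0.934406 = 2.050575
d₂ = d₁ − σ√T = 2.050575 − 0.934406 = 1.116170
N(d₁) = 0.979846,  N(d₂) = 0.867825,  e^(−rT) = 0.743662
E₀ = V₀·N(d₁) − D·e^(−rT)·N(d₂)
   = 63.0795·0.979846 − 19.3183·0.743662·0.867825 = 49.340768
B₀ = V₀ − E₀ = 63.0795 − 49.340768 = 13.738732
spread = −(1/T)·ln(B₀/D) − r = −(1/3.9915)·ln(13.738732/19.3183) − 0.0742 = 0.01118992
in basis points: 0.01118992 × 10⁴ = 111.8992 bp

spread=111.8992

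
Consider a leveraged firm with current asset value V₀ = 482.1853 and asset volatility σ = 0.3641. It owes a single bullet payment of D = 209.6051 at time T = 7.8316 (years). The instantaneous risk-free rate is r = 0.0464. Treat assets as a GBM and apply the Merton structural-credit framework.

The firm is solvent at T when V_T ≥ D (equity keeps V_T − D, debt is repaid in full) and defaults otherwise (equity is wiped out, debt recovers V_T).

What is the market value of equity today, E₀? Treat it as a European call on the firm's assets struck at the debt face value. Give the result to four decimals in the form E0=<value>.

d₁ = [ln(V₀/D) + (r + σ²/2)T] / (σ√T)
   = [ln(482.1853/209.6051) + (0.0464 + 0.5·0.3641²)·7.8316] / (0.3641·√7.8316)
   = [0.833103 + 0.882499] / 1.018934 = 1.683723
d₂ = d₁ − σ√T = 1.683723 − 1.018934 = 0.664790
N(d₁) = 0.953882,  N(d₂) = 0.746907,  e^(−rT) = 0.695318
E₀ = V₀·N(d₁) − D·e^(−rT)·N(d₂)
   = 482.1853·0.953882 − 209.6051·0.695318·0.746907 = 351.092174

E0=351.0922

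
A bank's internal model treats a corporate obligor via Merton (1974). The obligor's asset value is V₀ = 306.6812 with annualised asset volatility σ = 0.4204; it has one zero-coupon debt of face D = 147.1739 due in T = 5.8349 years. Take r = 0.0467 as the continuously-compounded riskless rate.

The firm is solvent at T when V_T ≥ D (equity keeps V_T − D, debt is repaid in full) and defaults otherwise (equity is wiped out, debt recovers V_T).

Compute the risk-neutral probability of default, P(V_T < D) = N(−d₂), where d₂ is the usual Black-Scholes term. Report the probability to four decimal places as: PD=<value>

PD=0.3143

d₁ = [ln(V₀/D) + (r + σ²/2)T] / (σ√T)
   = [ln(306.6812/147.1739) + (0.0467 + 0.5·0.4204²)·5.8349] / (0.4204·√5.8349)
   = [0.734194 + 0.788109] / 1.015499 = 1.499069
d₂ = d₁ − σ√T = 1.499069 − 1.015499 = 0.483570
risk-neutral PD = N(−d₂) = N(-0.483570) = 0.314346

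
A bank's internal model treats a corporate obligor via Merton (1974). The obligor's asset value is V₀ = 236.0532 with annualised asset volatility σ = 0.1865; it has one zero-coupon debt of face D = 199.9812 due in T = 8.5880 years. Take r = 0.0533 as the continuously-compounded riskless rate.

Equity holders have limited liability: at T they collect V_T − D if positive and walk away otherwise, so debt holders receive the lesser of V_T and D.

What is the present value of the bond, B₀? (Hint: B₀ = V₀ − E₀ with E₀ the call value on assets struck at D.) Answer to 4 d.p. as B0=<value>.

B0=120.7024

d₁ = [ln(V₀/D) + (r + σ²/2)T] / (σ√T)
   = [ln(236.0532/199.9812) + (0.0533 + 0.5·0.1865²)·8.5880] / (0.1865·√8.5880)
   = [0.165834 + 0.607095] / 0.546544 = 1.414213
d₂ = d₁ − σ√T = 1.414213 − 0.546544 = 0.867670
N(d₁) = 0.921350,  N(d₂) = 0.807212,  e^(−rT) = 0.632712
E₀ = V₀·N(d₁) − D·e^(−rT)·N(d₂)
   = 236.0532·0.921350 − 199.9812·0.632712·0.807212 = 115.350755
B₀ = V₀ − E₀ = 236.0532 − 115.350755 = 120.702445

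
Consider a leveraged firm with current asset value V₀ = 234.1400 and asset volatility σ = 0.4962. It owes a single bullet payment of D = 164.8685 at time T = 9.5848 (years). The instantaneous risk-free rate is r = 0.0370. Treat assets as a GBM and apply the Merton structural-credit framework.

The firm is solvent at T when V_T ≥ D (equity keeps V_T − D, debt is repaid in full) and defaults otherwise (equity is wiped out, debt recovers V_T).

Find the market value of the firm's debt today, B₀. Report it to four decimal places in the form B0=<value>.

B0=69.5153

d₁ = [ln(V₀/D) + (r + σ²/2)T] / (σ√T)
   = [ln(234.1400/164.8685) + (0.0370 + 0.5·0.4962²)·9.5848] / (0.4962·√9.5848)
   = [0.350771 + 1.534596] / 1.536202 = 1.227291
d₂ = d₁ − σ√T = 1.227291 − 1.536202 = -0.308911
N(d₁) = 0.890143,  N(d₂) = 0.378695,  e^(−rT) = 0.701428
E₀ = V₀·N(d₁) − D·e^(−rT)·N(d₂)
   = 234.1400·0.890143 − 164.8685·0.701428·0.378695 = 164.624665
B₀ = V₀ − E₀ = 234.1400 − 164.624665 = 69.515335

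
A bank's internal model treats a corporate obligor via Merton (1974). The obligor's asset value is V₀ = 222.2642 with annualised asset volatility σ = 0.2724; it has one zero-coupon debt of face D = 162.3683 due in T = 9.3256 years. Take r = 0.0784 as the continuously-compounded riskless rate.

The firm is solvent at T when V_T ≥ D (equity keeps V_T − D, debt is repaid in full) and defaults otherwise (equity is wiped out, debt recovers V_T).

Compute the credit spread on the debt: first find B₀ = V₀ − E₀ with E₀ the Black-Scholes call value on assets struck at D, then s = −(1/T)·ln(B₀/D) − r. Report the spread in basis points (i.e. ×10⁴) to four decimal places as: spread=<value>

d₁ = [ln(V₀/D) + (r + σ²/2)T] / (σ√T)
   = [ln(222.2642/162.3683) + (0.0784 + 0.5·0.2724²)·9.3256] / (0.2724·√9.3256)
   = [0.314000 + 1.077115] / 0.831851 = 1.672312
d₂ = d₁ − σ√T = 1.672312 − 0.831851 = 0.840461
N(d₁) = 0.952769,  N(d₂) = 0.799675,  e^(−rT) = 0.481366
E₀ = V₀·N(d₁) − D·e^(−rT)·N(d₂)
   = 222.2642·0.952769 − 162.3683·0.481366·0.799675 = 149.264862
B₀ = V₀ − E₀ = 222.2642 − 149.264862 = 72.999338
spread = −(1/T)·ln(B₀/D) − r = −(1/9.3256)·ln(72.999338/162.3683) − 0.0784 = 0.00732283
in basis points: 0.00732283 × 10⁴ = 73.2283 bp

spread=73.2283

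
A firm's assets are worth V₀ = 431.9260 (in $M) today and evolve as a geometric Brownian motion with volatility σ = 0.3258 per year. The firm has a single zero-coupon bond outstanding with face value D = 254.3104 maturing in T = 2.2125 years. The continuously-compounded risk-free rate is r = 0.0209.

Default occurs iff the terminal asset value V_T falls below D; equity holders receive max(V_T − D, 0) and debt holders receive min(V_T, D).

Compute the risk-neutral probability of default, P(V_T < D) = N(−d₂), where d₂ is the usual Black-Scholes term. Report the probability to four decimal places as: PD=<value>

PD=0.1720

d₁ = [ln(V₀/D) + (r + σ²/2)T] / (σ√T)
   = [ln(431.9260/254.3104) + (0.0209 + 0.5·0.3258²)·2.2125] / (0.3258·√2.2125)
   = [0.529699 + 0.163665] / 0.484610 = 1.430765
d₂ = d₁ − σ√T = 1.430765 − 0.484610 = 0.946155
risk-neutral PD = N(−d₂) = N(-0.946155) = 0.172035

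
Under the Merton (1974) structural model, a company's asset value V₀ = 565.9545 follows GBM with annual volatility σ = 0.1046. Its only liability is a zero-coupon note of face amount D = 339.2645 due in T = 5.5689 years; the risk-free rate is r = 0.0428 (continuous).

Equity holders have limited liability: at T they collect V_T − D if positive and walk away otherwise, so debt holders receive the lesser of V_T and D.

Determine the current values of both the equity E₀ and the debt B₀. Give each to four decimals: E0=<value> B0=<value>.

d₁ = [ln(V₀/D) + (r + σ²/2)T] / (σ√T)
   = [ln(565.9545/339.2645) + (0.0428 + 0.5·0.1046²)·5.5689] / (0.1046·√5.5689)
   = [0.511734 + 0.268814] / 0.246840 = 3.162154
d₂ = d₁ − σ√T = 3.162154 − 0.246840 = 2.915314
N(d₁) = 0.999217,  N(d₂) = 0.998223,  e^(−rT) = 0.787928
E₀ = V₀·N(d₁) − D·e^(−rT)·N(d₂)
   = 565.9545·0.999217 − 339.2645·0.787928·0.998223 = 298.670364
B₀ = V₀ − E₀ = 565.9545 − 298.670364 = 267.284136

E0=298.6704 B0=267.2841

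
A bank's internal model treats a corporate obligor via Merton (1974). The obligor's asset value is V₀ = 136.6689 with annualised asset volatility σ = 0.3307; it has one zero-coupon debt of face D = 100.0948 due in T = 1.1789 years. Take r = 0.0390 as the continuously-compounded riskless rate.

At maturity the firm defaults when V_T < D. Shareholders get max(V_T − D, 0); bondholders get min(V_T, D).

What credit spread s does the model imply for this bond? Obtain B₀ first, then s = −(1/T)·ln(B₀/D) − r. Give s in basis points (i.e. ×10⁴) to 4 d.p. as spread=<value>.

d₁ = [ln(V₀/D) + (r + σ²/2)T] / (σ√T)
   = [ln(136.6689/100.0948) + (0.0390 + 0.5·0.3307²)·1.1789] / (0.3307·√1.1789)
   = [0.311443 + 0.110441] / 0.359065 = 1.174954
d₂ = d₁ − σ√T = 1.174954 − 0.359065 = 0.815889
N(d₁) = 0.879993,  N(d₂) = 0.792718,  e^(−rT) = 0.955064
E₀ = V₀·N(d₁) − D·e^(−rT)·N(d₂)
   = 136.6689·0.879993 − 100.0948·0.955064·0.792718 = 44.486307
B₀ = V₀ − E₀ = 136.6689 − 44.486307 = 92.182593
spread = −(1/T)·ln(B₀/D) − r = −(1/1.1789)·ln(92.182593/100.0948) − 0.0390 = 0.03085021
in basis points: 0.03085021 × 10⁴ = 308.5021 bp

spread=308.5021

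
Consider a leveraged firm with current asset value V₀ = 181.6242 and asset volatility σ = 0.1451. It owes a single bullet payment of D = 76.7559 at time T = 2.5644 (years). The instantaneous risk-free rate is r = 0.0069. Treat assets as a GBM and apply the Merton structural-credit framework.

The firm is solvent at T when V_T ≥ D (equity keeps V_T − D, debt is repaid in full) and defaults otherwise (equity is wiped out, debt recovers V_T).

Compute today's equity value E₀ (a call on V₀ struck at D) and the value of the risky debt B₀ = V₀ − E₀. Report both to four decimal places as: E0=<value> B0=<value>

d₁ = [ln(V₀/D) + (r + σ²/2)T] / (σ√T)
   = [ln(181.6242/76.7559) + (0.0069 + 0.5·0.1451²)·2.5644] / (0.1451·√2.5644)
   = [0.861309 + 0.044690] / 0.232359 = 3.899129
d₂ = d₁ − σ√T = 3.899129 − 0.232359 = 3.666769
N(d₁) = 0.999952,  N(d₂) = 0.999877,  e^(−rT) = 0.982461
E₀ = V₀·N(d₁) − D·e^(−rT)·N(d₂)
   = 181.6242·0.999952 − 76.7559·0.982461·0.999877 = 106.214996
B₀ = V₀ − E₀ = 181.6242 − 106.214996 = 75.409204

E0=106.2150 B0=75.4092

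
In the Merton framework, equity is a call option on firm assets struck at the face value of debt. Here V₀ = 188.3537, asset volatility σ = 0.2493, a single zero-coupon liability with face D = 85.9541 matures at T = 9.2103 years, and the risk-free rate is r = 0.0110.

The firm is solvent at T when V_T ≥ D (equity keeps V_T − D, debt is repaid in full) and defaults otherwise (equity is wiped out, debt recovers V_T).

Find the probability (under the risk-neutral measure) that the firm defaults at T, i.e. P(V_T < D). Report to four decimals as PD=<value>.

PD=0.2140

d₁ = [ln(V₀/D) + (r + σ²/2)T] / (σ√T)
   = [ln(188.3537/85.9541) + (0.0110 + 0.5·0.2493²)·9.2103] / (0.2493·√9.2103)
   = [0.784508 + 0.387526] / 0.756588 = 1.549105
d₂ = d₁ − σ√T = 1.549105 − 0.756588 = 0.792518
risk-neutral PD = N(−d₂) = N(-0.792518) = 0.214029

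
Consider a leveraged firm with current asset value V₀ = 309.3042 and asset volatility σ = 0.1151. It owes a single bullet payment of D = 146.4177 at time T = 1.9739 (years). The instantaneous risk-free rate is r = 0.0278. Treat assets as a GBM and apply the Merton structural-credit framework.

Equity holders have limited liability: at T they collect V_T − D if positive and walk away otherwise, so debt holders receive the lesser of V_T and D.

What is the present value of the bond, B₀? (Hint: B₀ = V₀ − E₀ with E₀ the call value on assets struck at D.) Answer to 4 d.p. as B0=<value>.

d₁ = [ln(V₀/D) + (r + σ²/2)T] / (σ√T)
   = [ln(309.3042/146.4177) + (0.0278 + 0.5·0.1151²)·1.9739] / (0.1151·√1.9739)
   = [0.747862 + 0.067950] / 0.161710 = 5.044891
d₂ = d₁ − σ√T = 5.044891 − 0.161710 = 4.883181
N(d₁) = 1.000000,  N(d₂) = 0.999999,  e^(−rT) = 0.946604
E₀ = V₀·N(d₁) − D·e^(−rT)·N(d₂)
   = 309.3042·1.000000 − 146.4177·0.946604·0.999999 = 170.704619
B₀ = V₀ − E₀ = 309.3042 − 170.704619 = 138.599581

B0=138.5996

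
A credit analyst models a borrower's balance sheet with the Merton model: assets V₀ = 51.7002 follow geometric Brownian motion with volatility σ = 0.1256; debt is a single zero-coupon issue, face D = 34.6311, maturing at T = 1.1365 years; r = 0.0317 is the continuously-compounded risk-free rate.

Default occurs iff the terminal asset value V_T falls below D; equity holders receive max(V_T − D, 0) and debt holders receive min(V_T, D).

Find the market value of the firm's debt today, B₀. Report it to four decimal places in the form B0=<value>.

d₁ = [ln(V₀/D) + (r + σ²/2)T] / (σ√T)
   = [ln(51.7002/34.6311) + (0.0317 + 0.5·0.1256²)·1.1365] / (0.1256·√1.1365)
   = [0.400710 + 0.044991] / 0.133898 = 3.328658
d₂ = d₁ − σ√T = 3.328658 − 0.133898 = 3.194760
N(d₁) = 0.999564,  N(d₂) = 0.999300,  e^(−rT) = 0.964614
E₀ = V₀·N(d₁) − D·e^(−rT)·N(d₂)
   = 51.7002·0.999564 − 34.6311·0.964614·0.999300 = 18.295366
B₀ = V₀ − E₀ = 51.7002 − 18.295366 = 33.404834

B0=33.4048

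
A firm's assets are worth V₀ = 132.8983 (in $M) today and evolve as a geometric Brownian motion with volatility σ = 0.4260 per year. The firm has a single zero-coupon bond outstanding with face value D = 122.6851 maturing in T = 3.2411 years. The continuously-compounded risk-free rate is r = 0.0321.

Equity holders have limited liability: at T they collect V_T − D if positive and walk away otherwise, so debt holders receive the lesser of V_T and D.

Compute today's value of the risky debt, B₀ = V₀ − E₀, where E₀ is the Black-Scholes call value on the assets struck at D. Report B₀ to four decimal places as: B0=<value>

d₁ = [ln(V₀/D) + (r + σ²/2)T] / (σ√T)
   = [ln(132.8983/122.6851) + (0.0321 + 0.5·0.4260²)·3.2411] / (0.4260·√3.2411)
   = [0.079963 + 0.398130] / 0.766930 = 0.623386
d₂ = d₁ − σ√T = 0.623386 − 0.766930 = -0.143544
N(d₁) = 0.733485,  N(d₂) = 0.442930,  e^(−rT) = 0.901190
E₀ = V₀·N(d₁) − D·e^(−rT)·N(d₂)
   = 132.8983·0.733485 − 122.6851·0.901190·0.442930 = 48.507347
B₀ = V₀ − E₀ = 132.8983 − 48.507347 = 84.390953

B0=84.3910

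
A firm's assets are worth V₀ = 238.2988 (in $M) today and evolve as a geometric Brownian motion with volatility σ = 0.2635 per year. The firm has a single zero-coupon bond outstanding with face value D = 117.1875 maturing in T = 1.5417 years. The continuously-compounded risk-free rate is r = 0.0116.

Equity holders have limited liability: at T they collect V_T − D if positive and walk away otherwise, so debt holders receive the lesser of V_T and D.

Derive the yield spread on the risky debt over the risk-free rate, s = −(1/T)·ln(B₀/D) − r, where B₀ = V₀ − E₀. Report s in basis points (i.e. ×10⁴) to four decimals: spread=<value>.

spread=13.7990

d₁ = [ln(V₀/D) + (r + σ²/2)T] / (σ√T)
   = [ln(238.2988/117.1875) + (0.0116 + 0.5·0.2635²)·1.5417] / (0.2635·√1.5417)
   = [0.709750 + 0.071406] / 0.327175 = 2.387575
d₂ = d₁ − σ√T = 2.387575 − 0.327175 = 2.060400
N(d₁) = 0.991520,  N(d₂) = 0.980320,  e^(−rT) = 0.982275
E₀ = V₀·N(d₁) − D·e^(−rT)·N(d₂)
   = 238.2988·0.991520 − 117.1875·0.982275·0.980320 = 123.433045
B₀ = V₀ − E₀ = 238.2988 − 123.433045 = 114.865755
spread = −(1/T)·ln(B₀/D) − r = −(1/1.5417)·ln(114.865755/117.1875) − 0.0116 = 0.00137990
in basis points: 0.00137990 × 10⁴ = 13.7990 bp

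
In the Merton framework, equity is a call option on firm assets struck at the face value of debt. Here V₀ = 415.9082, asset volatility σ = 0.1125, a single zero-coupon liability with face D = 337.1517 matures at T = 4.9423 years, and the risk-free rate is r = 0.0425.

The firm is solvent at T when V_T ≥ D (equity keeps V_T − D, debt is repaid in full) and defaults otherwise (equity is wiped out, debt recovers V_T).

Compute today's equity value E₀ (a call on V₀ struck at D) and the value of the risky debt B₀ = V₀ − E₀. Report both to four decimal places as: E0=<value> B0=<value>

d₁ = [ln(V₀/D) + (r + σ²/2)T] / (σ√T)
   = [ln(415.9082/337.1517) + (0.0425 + 0.5·0.1125²)·4.9423] / (0.1125·√4.9423)
   = [0.209932 + 0.241323] / 0.250102 = 1.804284
d₂ = d₁ − σ√T = 1.804284 − 0.250102 = 1.554182
N(d₁) = 0.964407,  N(d₂) = 0.939929,  e^(−rT) = 0.810546
E₀ = V₀·N(d₁) − D·e^(−rT)·N(d₂)
   = 415.9082·0.964407 − 337.1517·0.810546·0.939929 = 144.243681
B₀ = V₀ − E₀ = 415.9082 − 144.243681 = 271.664519

E0=144.2437 B0=271.6645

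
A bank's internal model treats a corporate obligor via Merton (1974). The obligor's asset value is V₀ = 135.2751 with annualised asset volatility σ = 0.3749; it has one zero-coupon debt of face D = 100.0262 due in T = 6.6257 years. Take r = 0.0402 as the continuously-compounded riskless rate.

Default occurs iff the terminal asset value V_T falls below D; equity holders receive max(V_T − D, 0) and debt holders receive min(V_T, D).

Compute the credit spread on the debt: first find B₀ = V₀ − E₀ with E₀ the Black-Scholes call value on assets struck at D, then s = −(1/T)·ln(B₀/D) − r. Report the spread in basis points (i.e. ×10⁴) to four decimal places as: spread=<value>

spread=350.0395

d₁ = [ln(V₀/D) + (r + σ²/2)T] / (σ√T)
   = [ln(135.2751/100.0262) + (0.0402 + 0.5·0.3749²)·6.6257] / (0.3749·√6.6257)
   = [0.301878 + 0.731974] / 0.965009 = 1.071340
d₂ = d₁ − σ√T = 1.071340 − 0.965009 = 0.106331
N(d₁) = 0.857992,  N(d₂) = 0.542340,  e^(−rT) = 0.766169
E₀ = V₀·N(d₁) − D·e^(−rT)·N(d₂)
   = 135.2751·0.857992 − 100.0262·0.766169·0.542340 = 74.501632
B₀ = V₀ − E₀ = 135.2751 − 74.501632 = 60.773468
spread = −(1/T)·ln(B₀/D) − r = −(1/6.6257)·ln(60.773468/100.0262) − 0.0402 = 0.03500395
in basis points: 0.03500395 × 10⁴ = 350.0395 bp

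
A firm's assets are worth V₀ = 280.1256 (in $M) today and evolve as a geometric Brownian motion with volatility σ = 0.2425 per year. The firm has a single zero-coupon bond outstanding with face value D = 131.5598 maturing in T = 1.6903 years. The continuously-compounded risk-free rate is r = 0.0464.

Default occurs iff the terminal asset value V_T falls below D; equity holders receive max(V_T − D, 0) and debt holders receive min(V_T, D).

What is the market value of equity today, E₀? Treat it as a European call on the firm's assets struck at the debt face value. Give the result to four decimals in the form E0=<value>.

E0=158.5625

d₁ = [ln(V₀/D) + (r + σ²/2)T] / (σ√T)
   = [ln(280.1256/131.5598) + (0.0464 + 0.5·0.2425²)·1.6903] / (0.2425·√1.6903)
   = [0.755777 + 0.128130] / 0.315278 = 2.803579
d₂ = d₁ − σ√T = 2.803579 − 0.315278 = 2.488301
N(d₁) = 0.997473,  N(d₂) = 0.993582,  e^(−rT) = 0.924567
E₀ = V₀·N(d₁) − D·e^(−rT)·N(d₂)
   = 280.1256·0.997473 − 131.5598·0.924567·0.993582 = 158.562537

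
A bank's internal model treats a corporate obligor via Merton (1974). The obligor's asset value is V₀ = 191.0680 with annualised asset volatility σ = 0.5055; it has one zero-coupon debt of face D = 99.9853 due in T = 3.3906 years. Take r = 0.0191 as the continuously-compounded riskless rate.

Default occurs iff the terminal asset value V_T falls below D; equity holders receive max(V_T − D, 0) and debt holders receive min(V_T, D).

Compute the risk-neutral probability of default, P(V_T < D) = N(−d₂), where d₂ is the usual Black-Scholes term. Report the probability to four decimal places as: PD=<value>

d₁ = [ln(V₀/D) + (r + σ²/2)T] / (σ√T)
   = [ln(191.0680/99.9853) + (0.0191 + 0.5·0.5055²)·3.3906] / (0.5055·√3.3906)
   = [0.647606 + 0.497961] / 0.930807 = 1.230725
d₂ = d₁ − σ√T = 1.230725 − 0.930807 = 0.299919
risk-neutral PD = N(−d₂) = N(-0.299919) = 0.382120

PD=0.3821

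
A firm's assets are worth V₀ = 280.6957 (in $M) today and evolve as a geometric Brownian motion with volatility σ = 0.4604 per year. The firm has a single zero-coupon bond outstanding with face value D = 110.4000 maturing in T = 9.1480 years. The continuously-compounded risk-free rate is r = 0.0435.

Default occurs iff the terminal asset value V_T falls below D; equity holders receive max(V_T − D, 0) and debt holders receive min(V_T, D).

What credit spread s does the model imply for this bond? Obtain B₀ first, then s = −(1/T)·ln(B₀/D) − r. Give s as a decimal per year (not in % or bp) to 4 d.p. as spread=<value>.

d₁ = [ln(V₀/D) + (r + σ²/2)T] / (σ√T)
   = [ln(280.6957/110.4000) + (0.0435 + 0.5·0.4604²)·9.1480] / (0.4604·√9.1480)
   = [0.933161 + 1.367480] / 1.392510 = 1.652154
d₂ = d₁ − σ√T = 1.652154 − 1.392510 = 0.259644
N(d₁) = 0.950748,  N(d₂) = 0.602431,  e^(−rT) = 0.671704
E₀ = V₀·N(d₁) − D·e^(−rT)·N(d₂)
   = 280.6957·0.950748 − 110.4000·0.671704·0.602431 = 222.197089
B₀ = V₀ − E₀ = 280.6957 − 222.197089 = 58.498611
spread = −(1/T)·ln(B₀/D) − r = −(1/9.1480)·ln(58.498611/110.4000) − 0.0435 = 0.02592579

spread=0.0259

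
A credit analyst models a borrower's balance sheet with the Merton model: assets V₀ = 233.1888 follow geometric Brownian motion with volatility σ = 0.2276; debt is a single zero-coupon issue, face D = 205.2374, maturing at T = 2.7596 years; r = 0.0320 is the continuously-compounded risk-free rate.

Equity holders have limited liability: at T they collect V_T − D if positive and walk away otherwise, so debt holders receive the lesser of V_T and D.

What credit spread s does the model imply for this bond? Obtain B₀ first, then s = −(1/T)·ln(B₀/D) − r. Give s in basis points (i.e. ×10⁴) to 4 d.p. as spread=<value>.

spread=277.5111

d₁ = [ln(V₀/D) + (r + σ²/2)T] / (σ√T)
   = [ln(233.1888/205.2374) + (0.0320 + 0.5·0.2276²)·2.7596] / (0.2276·√2.7596)
   = [0.127681 + 0.159783] / 0.378090 = 0.760306
d₂ = d₁ − σ√T = 0.760306 − 0.378090 = 0.382216
N(d₁) = 0.776464,  N(d₂) = 0.648850,  e^(−rT) = 0.915480
E₀ = V₀·N(d₁) − D·e^(−rT)·N(d₂)
   = 233.1888·0.776464 − 205.2374·0.915480·0.648850 = 59.150011
B₀ = V₀ − E₀ = 233.1888 − 59.150011 = 174.038789
spread = −(1/T)·ln(B₀/D) − r = −(1/2.7596)·ln(174.038789/205.2374) − 0.0320 = 0.02775111
in basis points: 0.02775111 × 10⁴ = 277.5111 bp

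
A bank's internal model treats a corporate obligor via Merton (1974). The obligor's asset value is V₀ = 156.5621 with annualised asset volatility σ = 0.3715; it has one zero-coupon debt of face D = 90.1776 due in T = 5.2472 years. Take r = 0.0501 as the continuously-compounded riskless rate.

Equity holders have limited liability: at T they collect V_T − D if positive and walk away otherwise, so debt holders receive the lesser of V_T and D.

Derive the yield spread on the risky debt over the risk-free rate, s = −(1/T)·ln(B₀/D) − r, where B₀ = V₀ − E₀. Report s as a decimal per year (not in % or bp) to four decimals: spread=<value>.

spread=0.0220

d₁ = [ln(V₀/D) + (r + σ²/2)T] / (σ√T)
   = [ln(156.5621/90.1776) + (0.0501 + 0.5·0.3715²)·5.2472] / (0.3715·√5.2472)
   = [0.551672 + 0.624974] / 0.850986 = 1.382684
d₂ = d₁ − σ√T = 1.382684 − 0.850986 = 0.531698
N(d₁) = 0.916619,  N(d₂) = 0.702532,  e^(−rT) = 0.768831
E₀ = V₀·N(d₁) − D·e^(−rT)·N(d₂)
   = 156.5621·0.916619 − 90.1776·0.768831·0.702532 = 94.800343
B₀ = V₀ − E₀ = 156.5621 − 94.800343 = 61.761757
spread = −(1/T)·ln(B₀/D) − r = −(1/5.2472)·ln(61.761757/90.1776) − 0.0501 = 0.02203308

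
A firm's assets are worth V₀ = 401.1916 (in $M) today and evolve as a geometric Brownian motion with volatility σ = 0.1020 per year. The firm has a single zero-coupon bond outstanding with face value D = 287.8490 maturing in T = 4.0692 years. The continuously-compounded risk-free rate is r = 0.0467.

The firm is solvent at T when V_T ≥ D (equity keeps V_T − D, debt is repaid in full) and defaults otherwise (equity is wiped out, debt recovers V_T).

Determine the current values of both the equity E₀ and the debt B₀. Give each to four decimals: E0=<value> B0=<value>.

E0=163.2728 B0=237.9188

d₁ = [ln(V₀/D) + (r + σ²/2)T] / (σ√T)
   = [ln(401.1916/287.8490) + (0.0467 + 0.5·0.1020²)·4.0692] / (0.1020·√4.0692)
   = [0.332003 + 0.211200] / 0.205757 = 2.640020
d₂ = d₁ − σ√T = 2.640020 − 0.205757 = 2.434263
N(d₁) = 0.995855,  N(d₂) = 0.992539,  e^(−rT) = 0.826933
E₀ = V₀·N(d₁) − D·e^(−rT)·N(d₂)
   = 401.1916·0.995855 − 287.8490·0.826933·0.992539 = 163.272783
B₀ = V₀ − E₀ = 401.1916 − 163.272783 = 237.918817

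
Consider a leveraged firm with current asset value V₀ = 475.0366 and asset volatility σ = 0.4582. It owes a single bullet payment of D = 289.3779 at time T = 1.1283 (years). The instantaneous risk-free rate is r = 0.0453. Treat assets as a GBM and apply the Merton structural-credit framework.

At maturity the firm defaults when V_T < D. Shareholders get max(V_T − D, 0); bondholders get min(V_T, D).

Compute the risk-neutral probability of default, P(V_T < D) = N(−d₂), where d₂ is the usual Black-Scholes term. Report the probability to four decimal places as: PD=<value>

PD=0.1894

d₁ = [ln(V₀/D) + (r + σ²/2)T] / (σ√T)
   = [ln(475.0366/289.3779) + (0.0453 + 0.5·0.4582²)·1.1283] / (0.4582·√1.1283)
   = [0.495658 + 0.169554] / 0.486707 = 1.366762
d₂ = d₁ − σ√T = 1.366762 − 0.486707 = 0.880055
risk-neutral PD = N(−d₂) = N(-0.880055) = 0.189415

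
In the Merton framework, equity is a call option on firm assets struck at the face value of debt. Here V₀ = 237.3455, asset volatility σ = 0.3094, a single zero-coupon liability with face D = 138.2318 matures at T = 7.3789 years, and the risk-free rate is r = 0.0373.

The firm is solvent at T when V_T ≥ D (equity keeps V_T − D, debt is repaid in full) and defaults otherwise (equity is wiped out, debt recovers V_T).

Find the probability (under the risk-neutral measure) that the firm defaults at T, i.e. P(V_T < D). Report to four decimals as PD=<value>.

d₁ = [ln(V₀/D) + (r + σ²/2)T] / (σ√T)
   = [ln(237.3455/138.2318) + (0.0373 + 0.5·0.3094²)·7.3789] / (0.3094·√7.3789)
   = [0.540585 + 0.628418] / 0.840458 = 1.390911
d₂ = d₁ − σ√T = 1.390911 − 0.840458 = 0.550453
risk-neutral PD = N(−d₂) = N(-0.550453) = 0.291004

PD=0.2910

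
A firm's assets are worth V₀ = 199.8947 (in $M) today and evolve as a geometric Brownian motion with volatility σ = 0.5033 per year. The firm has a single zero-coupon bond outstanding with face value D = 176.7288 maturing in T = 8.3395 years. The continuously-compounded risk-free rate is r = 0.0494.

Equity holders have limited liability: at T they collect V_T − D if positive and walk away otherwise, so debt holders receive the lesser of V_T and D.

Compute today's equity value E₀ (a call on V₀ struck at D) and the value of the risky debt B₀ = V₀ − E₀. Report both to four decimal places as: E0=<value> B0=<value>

E0=130.4167 B0=69.4780

d₁ = [ln(V₀/D) + (r + σ²/2)T] / (σ√T)
   = [ln(199.8947/176.7288) + (0.0494 + 0.5·0.5033²)·8.3395] / (0.5033·√8.3395)
   = [0.123174 + 1.468214] / 1.453439 = 1.094912
d₂ = d₁ − σ√T = 1.094912 − 1.453439 = -0.358527
N(d₁) = 0.863222,  N(d₂) = 0.359974,  e^(−rT) = 0.662343
E₀ = V₀·N(d₁) − D·e^(−rT)·N(d₂)
   = 199.8947·0.863222 − 176.7288·0.662343·0.359974 = 130.416741
B₀ = V₀ − E₀ = 199.8947 − 130.416741 = 69.477959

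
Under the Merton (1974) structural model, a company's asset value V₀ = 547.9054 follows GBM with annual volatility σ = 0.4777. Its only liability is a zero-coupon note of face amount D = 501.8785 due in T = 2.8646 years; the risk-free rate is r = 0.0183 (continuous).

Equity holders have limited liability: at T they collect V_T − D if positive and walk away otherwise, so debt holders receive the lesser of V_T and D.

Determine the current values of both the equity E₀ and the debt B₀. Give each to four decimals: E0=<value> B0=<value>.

d₁ = [ln(V₀/D) + (r + σ²/2)T] / (σ√T)
   = [ln(547.9054/501.8785) + (0.0183 + 0.5·0.4777²)·2.8646] / (0.4777·√2.8646)
   = [0.087745 + 0.379269] / 0.808513 = 0.577620
d₂ = d₁ − σ√T = 0.577620 − 0.808513 = -0.230893
N(d₁) = 0.718240,  N(d₂) = 0.408699,  e^(−rT) = 0.948928
E₀ = V₀·N(d₁) − D·e^(−rT)·N(d₂)
   = 547.9054·0.718240 − 501.8785·0.948928·0.408699 = 198.885951
B₀ = V₀ − E₀ = 547.9054 − 198.885951 = 349.019449

E0=198.8860 B0=349.0194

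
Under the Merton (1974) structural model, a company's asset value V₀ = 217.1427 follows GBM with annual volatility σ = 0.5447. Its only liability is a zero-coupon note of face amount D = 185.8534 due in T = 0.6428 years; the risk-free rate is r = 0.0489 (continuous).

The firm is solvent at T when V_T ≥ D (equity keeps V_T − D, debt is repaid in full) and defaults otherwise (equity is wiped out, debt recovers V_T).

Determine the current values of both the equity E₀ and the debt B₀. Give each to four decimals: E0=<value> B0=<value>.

d₁ = [ln(V₀/D) + (r + σ²/2)T] / (σ√T)
   = [ln(217.1427/185.8534) + (0.0489 + 0.5·0.5447²)·0.6428] / (0.5447·√0.6428)
   = [0.155597 + 0.126792] / 0.436712 = 0.646623
d₂ = d₁ − σ√T = 0.646623 − 0.436712 = 0.209911
N(d₁) = 0.741062,  N(d₂) = 0.583131,  e^(−rT) = 0.969056
E₀ = V₀·N(d₁) − D·e^(−rT)·N(d₂)
   = 217.1427·0.741062 − 185.8534·0.969056·0.583131 = 55.892882
B₀ = V₀ − E₀ = 217.1427 − 55.892882 = 161.249818

E0=55.8929 B0=161.2498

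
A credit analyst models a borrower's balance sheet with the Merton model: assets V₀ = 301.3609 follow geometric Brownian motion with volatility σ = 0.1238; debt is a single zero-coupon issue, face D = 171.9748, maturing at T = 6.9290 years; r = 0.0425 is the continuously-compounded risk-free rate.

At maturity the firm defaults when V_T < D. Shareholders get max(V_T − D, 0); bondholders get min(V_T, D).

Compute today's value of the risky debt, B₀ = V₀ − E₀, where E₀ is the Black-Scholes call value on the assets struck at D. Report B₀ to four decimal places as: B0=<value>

B0=128.0214

d₁ = [ln(V₀/D) + (r + σ²/2)T] / (σ√T)
   = [ln(301.3609/171.9748) + (0.0425 + 0.5·0.1238²)·6.9290] / (0.1238·√6.9290)
   = [0.560961 + 0.347581] / 0.325879 = 2.787975
d₂ = d₁ − σ√T = 2.787975 − 0.325879 = 2.462096
N(d₁) = 0.997348,  N(d₂) = 0.993094,  e^(−rT) = 0.744917
E₀ = V₀·N(d₁) − D·e^(−rT)·N(d₂)
   = 301.3609·0.997348 − 171.9748·0.744917·0.993094 = 173.339517
B₀ = V₀ − E₀ = 301.3609 − 173.339517 = 128.021383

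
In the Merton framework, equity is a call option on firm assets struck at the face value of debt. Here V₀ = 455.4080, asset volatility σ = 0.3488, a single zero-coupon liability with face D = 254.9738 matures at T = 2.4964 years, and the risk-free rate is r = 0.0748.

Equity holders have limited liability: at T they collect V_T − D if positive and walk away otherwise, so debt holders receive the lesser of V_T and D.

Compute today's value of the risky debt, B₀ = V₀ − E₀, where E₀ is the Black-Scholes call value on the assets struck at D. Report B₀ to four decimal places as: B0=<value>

d₁ = [ln(V₀/D) + (r + σ²/2)T] / (σ√T)
   = [ln(455.4080/254.9738) + (0.0748 + 0.5·0.3488²)·2.4964] / (0.3488·√2.4964)
   = [0.580033 + 0.338589] / 0.551104 = 1.666875
d₂ = d₁ − σ√T = 1.666875 − 0.551104 = 1.115771
N(d₁) = 0.952230,  N(d₂) = 0.867740,  e^(−rT) = 0.829667
E₀ = V₀·N(d₁) − D·e^(−rT)·N(d₂)
   = 455.4080·0.952230 − 254.9738·0.829667·0.867740 = 250.088695
B₀ = V₀ − E₀ = 455.4080 − 250.088695 = 205.319305

B0=205.3193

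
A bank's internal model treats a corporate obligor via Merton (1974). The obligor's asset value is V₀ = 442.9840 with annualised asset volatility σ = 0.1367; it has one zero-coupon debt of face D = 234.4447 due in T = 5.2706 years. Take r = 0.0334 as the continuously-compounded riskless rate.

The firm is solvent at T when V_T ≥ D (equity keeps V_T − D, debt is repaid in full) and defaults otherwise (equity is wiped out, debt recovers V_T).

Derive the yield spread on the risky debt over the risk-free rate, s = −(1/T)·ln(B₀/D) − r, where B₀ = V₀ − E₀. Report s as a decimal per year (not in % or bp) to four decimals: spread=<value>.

d₁ = [ln(V₀/D) + (r + σ²/2)T] / (σ√T)
   = [ln(442.9840/234.4447) + (0.0334 + 0.5·0.1367²)·5.2706] / (0.1367·√5.2706)
   = [0.636314 + 0.225284] / 0.313833 = 2.745402
d₂ = d₁ − σ√T = 2.745402 − 0.313833 = 2.431569
N(d₁) = 0.996978,  N(d₂) = 0.992483,  e^(−rT) = 0.838586
E₀ = V₀·N(d₁) − D·e^(−rT)·N(d₂)
   = 442.9840·0.996978 − 234.4447·0.838586·0.992483 = 246.521127
B₀ = V₀ − E₀ = 442.9840 − 246.521127 = 196.462873
spread = −(1/T)·ln(B₀/D) − r = −(1/5.2706)·ln(196.462873/234.4447) − 0.0334 = 0.00013437

spread=0.0001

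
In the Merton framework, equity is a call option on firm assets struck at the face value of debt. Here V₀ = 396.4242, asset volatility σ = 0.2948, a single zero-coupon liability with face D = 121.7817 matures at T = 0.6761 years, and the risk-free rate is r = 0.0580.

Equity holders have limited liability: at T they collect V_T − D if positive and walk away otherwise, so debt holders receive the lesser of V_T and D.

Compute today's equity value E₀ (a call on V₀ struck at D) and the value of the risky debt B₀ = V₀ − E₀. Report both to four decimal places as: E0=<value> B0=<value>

E0=279.3256 B0=117.0986

d₁ = [ln(V₀/D) + (r + σ²/2)T] / (σ√T)
   = [ln(396.4242/121.7817) + (0.0580 + 0.5·0.2948²)·0.6761] / (0.2948·√0.6761)
   = [1.180255 + 0.068593] / 0.242400 = 5.152007
d₂ = d₁ − σ√T = 5.152007 − 0.242400 = 4.909607
N(d₁) = 1.000000,  N(d₂) = 1.000000,  e^(−rT) = 0.961545
E₀ = V₀·N(d₁) − D·e^(−rT)·N(d₂)
   = 396.4242·1.000000 − 121.7817·0.961545·1.000000 = 279.325604
B₀ = V₀ − E₀ = 396.4242 − 279.325604 = 117.098596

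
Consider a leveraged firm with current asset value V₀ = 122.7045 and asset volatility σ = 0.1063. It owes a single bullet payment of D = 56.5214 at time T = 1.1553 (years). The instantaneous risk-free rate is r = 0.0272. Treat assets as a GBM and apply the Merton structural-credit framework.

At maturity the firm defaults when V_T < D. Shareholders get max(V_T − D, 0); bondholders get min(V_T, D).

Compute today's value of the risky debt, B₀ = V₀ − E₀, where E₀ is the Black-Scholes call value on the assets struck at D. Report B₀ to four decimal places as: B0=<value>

B0=54.7729

d₁ = [ln(V₀/D) + (r + σ²/2)T] / (σ√T)
   = [ln(122.7045/56.5214) + (0.0272 + 0.5·0.1063²)·1.1553] / (0.1063·√1.1553)
   = [0.775160 + 0.037951] / 0.114256 = 7.116546
d₂ = d₁ − σ√T = 7.116546 − 0.114256 = 7.002289
N(d₁) = 1.000000,  N(d₂) = 1.000000,  e^(−rT) = 0.969064
E₀ = V₀·N(d₁) − D·e^(−rT)·N(d₂)
   = 122.7045·1.000000 − 56.5214·0.969064·1.000000 = 67.931621
B₀ = V₀ − E₀ = 122.7045 − 67.931621 = 54.772879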